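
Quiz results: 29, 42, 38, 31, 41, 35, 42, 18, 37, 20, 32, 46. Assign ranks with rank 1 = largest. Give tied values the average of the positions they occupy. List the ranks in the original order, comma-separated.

Sorted (descending): 46, 42, 42, 41, 38, 37, 35, 32, 31, 29, 20, 18
The 2 values of 42 occupy positions 2–3 → average rank (2+3)/2 = 2.5.

10, 2.5, 5, 9, 4, 7, 2.5, 12, 6, 11, 8, 1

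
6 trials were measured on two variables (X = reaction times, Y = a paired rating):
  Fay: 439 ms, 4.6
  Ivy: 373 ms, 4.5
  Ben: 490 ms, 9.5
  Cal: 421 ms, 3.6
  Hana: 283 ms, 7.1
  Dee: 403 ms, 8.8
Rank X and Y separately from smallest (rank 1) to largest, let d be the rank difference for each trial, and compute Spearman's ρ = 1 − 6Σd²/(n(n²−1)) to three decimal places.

0.257

Ranks of variable 1: 5, 2, 6, 4, 1, 3
Ranks of variable 2: 3, 2, 6, 1, 4, 5
d = r₁ − r₂: 2, 0, 0, 3, -3, -2
d²: 4, 0, 0, 9, 9, 4; Σd² = 26
ρ = 1 − 6·26/(6·35) = 1 − 156/210 = 0.257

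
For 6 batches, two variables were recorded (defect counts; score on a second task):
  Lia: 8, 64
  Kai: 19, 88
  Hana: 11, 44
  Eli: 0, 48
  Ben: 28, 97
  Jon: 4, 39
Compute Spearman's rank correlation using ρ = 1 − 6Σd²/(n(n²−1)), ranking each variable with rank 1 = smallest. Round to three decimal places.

Ranks of variable 1: 3, 5, 4, 1, 6, 2
Ranks of variable 2: 4, 5, 2, 3, 6, 1
d = r₁ − r₂: -1, 0, 2, -2, 0, 1
d²: 1, 0, 4, 4, 0, 1; Σd² = 10
ρ = 1 − 6·10/(6·35) = 1 − 60/210 = 0.714

0.714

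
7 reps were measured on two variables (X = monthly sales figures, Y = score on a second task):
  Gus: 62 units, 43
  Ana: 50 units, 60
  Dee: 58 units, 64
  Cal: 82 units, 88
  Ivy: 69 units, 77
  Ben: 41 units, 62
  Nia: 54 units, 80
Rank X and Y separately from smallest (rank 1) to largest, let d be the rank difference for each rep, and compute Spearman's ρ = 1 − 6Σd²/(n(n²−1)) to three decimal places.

Ranks of variable 1: 5, 2, 4, 7, 6, 1, 3
Ranks of variable 2: 1, 2, 4, 7, 5, 3, 6
d = r₁ − r₂: 4, 0, 0, 0, 1, -2, -3
d²: 16, 0, 0, 0, 1, 4, 9; Σd² = 30
ρ = 1 − 6·30/(7·48) = 1 − 180/336 = 0.464

0.464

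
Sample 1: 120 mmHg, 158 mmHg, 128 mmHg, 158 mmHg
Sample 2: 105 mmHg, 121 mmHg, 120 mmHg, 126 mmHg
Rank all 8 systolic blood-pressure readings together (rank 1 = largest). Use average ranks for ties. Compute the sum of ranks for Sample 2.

23.5

Sorted (descending): 158, 158, 128, 126, 121, 120, 120, 105
The 2 values of 158 occupy positions 1–2 → average rank (1+2)/2 = 1.5.
The 2 values of 120 occupy positions 6–7 → average rank (6+7)/2 = 6.5.
Sample 2 values → pooled ranks: 105→8, 121→5, 120→6.5, 126→4
Rank sum = 8 + 5 + 6.5 + 4 = 23.5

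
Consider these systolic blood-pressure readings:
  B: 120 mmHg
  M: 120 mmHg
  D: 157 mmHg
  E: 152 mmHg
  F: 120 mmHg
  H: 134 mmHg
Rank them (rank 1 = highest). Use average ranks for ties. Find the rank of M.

Sorted (descending): 157, 152, 134, 120, 120, 120
The 3 values of 120 occupy positions 4–6 → average rank 5.
M has value 120 mmHg → rank 5.

5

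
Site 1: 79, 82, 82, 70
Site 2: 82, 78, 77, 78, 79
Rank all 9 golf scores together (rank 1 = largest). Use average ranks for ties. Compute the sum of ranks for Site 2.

27.5

Sorted (descending): 82, 82, 82, 79, 79, 78, 78, 77, 70
The 3 values of 82 occupy positions 1–3 → average rank 2.
The 2 values of 79 occupy positions 4–5 → average rank (4+5)/2 = 4.5.
The 2 values of 78 occupy positions 6–7 → average rank (6+7)/2 = 6.5.
Site 2 values → pooled ranks: 82→2, 78→6.5, 77→8, 78→6.5, 79→4.5
Rank sum = 2 + 6.5 + 8 + 6.5 + 4.5 = 27.5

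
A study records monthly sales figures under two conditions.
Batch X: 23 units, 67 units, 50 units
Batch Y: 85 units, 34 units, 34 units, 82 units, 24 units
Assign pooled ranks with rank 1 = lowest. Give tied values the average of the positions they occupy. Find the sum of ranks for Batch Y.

Sorted (ascending): 23, 24, 34, 34, 50, 67, 82, 85
The 2 values of 34 occupy positions 3–4 → average rank (3+4)/2 = 3.5.
Batch Y values → pooled ranks: 85→8, 34→3.5, 34→3.5, 82→7, 24→2
Rank sum = 8 + 3.5 + 3.5 + 7 + 2 = 24

24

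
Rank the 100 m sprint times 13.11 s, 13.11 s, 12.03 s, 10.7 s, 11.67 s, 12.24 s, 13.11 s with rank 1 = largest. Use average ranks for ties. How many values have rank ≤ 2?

Sorted (descending): 13.11, 13.11, 13.11, 12.24, 12.03, 11.67, 10.7
The 3 values of 13.11 occupy positions 1–3 → average rank 2.
Ranks ≤ 2: {2, 2, 2} → 3 values.

3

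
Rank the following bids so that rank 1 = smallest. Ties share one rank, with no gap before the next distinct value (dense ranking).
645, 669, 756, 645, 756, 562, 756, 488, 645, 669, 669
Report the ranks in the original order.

3, 4, 5, 3, 5, 2, 5, 1, 3, 4, 4

Sorted (ascending): 488, 562, 645, 645, 645, 669, 669, 669, 756, 756, 756
The 3 values of 645 share dense rank 3.
The 3 values of 669 share dense rank 4.
The 3 values of 756 share dense rank 5.
Remaining distinct values take the next consecutive integers.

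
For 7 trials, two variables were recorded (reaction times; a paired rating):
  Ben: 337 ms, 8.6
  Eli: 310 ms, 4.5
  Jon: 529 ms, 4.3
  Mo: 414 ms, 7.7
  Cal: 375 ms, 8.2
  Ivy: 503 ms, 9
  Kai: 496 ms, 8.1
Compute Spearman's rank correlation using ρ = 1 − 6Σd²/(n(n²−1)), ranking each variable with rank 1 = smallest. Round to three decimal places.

-0.071

Ranks of variable 1: 2, 1, 7, 4, 3, 6, 5
Ranks of variable 2: 6, 2, 1, 3, 5, 7, 4
d = r₁ − r₂: -4, -1, 6, 1, -2, -1, 1
d²: 16, 1, 36, 1, 4, 1, 1; Σd² = 60
ρ = 1 − 6·60/(7·48) = 1 − 360/336 = -0.071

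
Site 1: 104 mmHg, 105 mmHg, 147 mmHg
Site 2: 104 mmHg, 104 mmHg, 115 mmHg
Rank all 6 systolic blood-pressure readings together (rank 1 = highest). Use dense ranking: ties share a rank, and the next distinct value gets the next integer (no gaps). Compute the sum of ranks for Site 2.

10

Sorted (descending): 147, 115, 105, 104, 104, 104
The 3 values of 104 share dense rank 4.
Remaining distinct values take the next consecutive integers.
Site 2 values → pooled ranks: 104→4, 104→4, 115→2
Rank sum = 4 + 4 + 2 = 10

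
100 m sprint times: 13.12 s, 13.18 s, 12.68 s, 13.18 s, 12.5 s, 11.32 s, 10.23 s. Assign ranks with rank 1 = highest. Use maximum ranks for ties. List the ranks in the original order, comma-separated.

Sorted (descending): 13.18, 13.18, 13.12, 12.68, 12.5, 11.32, 10.23
The 2 values of 13.18 occupy positions 1–2 → each gets rank 2.

3, 2, 4, 2, 5, 6, 7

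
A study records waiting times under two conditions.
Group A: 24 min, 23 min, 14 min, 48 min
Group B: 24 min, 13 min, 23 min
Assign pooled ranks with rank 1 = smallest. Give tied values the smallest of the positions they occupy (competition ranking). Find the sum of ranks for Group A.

Sorted (ascending): 13, 14, 23, 23, 24, 24, 48
The 2 values of 23 occupy positions 3–4 → each gets rank 3.
The 2 values of 24 occupy positions 5–6 → each gets rank 5.
Group A values → pooled ranks: 24→5, 23→3, 14→2, 48→7
Rank sum = 5 + 3 + 2 + 7 = 17

17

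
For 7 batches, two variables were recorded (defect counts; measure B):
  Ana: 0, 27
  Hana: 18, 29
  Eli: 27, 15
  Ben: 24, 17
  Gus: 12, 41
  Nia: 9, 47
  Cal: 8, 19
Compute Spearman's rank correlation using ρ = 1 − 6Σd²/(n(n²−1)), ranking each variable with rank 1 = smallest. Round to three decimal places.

-0.464

Ranks of variable 1: 1, 5, 7, 6, 4, 3, 2
Ranks of variable 2: 4, 5, 1, 2, 6, 7, 3
d = r₁ − r₂: -3, 0, 6, 4, -2, -4, -1
d²: 9, 0, 36, 16, 4, 16, 1; Σd² = 82
ρ = 1 − 6·82/(7·48) = 1 − 492/336 = -0.464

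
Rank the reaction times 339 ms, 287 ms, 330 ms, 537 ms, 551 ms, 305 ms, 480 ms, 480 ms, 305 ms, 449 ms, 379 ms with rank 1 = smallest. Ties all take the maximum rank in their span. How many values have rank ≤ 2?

Sorted (ascending): 287, 305, 305, 330, 339, 379, 449, 480, 480, 537, 551
The 2 values of 305 occupy positions 2–3 → each gets rank 3.
The 2 values of 480 occupy positions 8–9 → each gets rank 9.
Ranks ≤ 2: {1} → 1 value.

1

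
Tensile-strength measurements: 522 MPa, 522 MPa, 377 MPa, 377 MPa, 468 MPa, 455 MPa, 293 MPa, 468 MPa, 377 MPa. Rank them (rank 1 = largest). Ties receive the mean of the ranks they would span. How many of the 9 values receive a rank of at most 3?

2

Sorted (descending): 522, 522, 468, 468, 455, 377, 377, 377, 293
The 2 values of 522 occupy positions 1–2 → average rank (1+2)/2 = 1.5.
The 2 values of 468 occupy positions 3–4 → average rank (3+4)/2 = 3.5.
The 3 values of 377 occupy positions 6–8 → average rank 7.
Ranks ≤ 3: {1.5, 1.5} → 2 values.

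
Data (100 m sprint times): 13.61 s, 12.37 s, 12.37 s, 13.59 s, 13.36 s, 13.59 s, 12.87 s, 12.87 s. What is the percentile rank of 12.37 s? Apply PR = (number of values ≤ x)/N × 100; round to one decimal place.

25.0

N = 8.
Strictly below 12.37: 0. Equal to 12.37: 2.
PR = 2/8 × 100 = 25.0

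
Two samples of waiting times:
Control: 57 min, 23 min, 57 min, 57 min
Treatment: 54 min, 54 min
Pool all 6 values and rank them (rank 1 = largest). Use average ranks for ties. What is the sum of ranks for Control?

12

Sorted (descending): 57, 57, 57, 54, 54, 23
The 3 values of 57 occupy positions 1–3 → average rank 2.
The 2 values of 54 occupy positions 4–5 → average rank (4+5)/2 = 4.5.
Control values → pooled ranks: 57→2, 23→6, 57→2, 57→2
Rank sum = 2 + 6 + 2 + 2 = 12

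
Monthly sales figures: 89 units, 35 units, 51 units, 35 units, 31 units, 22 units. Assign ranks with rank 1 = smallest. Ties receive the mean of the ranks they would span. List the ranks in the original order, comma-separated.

Sorted (ascending): 22, 31, 35, 35, 51, 89
The 2 values of 35 occupy positions 3–4 → average rank (3+4)/2 = 3.5.

6, 3.5, 5, 3.5, 2, 1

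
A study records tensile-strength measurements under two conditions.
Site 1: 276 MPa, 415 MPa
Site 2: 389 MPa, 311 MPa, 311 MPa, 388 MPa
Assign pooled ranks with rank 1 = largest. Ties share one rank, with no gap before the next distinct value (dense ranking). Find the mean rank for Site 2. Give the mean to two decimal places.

3.25

Sorted (descending): 415, 389, 388, 311, 311, 276
The 2 values of 311 share dense rank 4.
Remaining distinct values take the next consecutive integers.
Site 2 values → pooled ranks: 389→2, 311→4, 311→4, 388→3
Mean rank = (2 + 4 + 4 + 3) / 4 = 3.25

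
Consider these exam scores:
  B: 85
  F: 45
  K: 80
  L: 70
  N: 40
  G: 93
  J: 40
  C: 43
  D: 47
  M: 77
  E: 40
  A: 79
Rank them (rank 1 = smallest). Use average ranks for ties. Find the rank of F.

Sorted (ascending): 40, 40, 40, 43, 45, 47, 70, 77, 79, 80, 85, 93
The 3 values of 40 occupy positions 1–3 → average rank 2.
F has value 45 → rank 5.

5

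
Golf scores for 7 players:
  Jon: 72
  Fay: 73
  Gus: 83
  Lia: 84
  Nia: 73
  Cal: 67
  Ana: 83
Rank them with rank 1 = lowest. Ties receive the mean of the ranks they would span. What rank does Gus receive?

5.5

Sorted (ascending): 67, 72, 73, 73, 83, 83, 84
The 2 values of 73 occupy positions 3–4 → average rank (3+4)/2 = 3.5.
The 2 values of 83 occupy positions 5–6 → average rank (5+6)/2 = 5.5.
Gus has value 83 → rank 5.5.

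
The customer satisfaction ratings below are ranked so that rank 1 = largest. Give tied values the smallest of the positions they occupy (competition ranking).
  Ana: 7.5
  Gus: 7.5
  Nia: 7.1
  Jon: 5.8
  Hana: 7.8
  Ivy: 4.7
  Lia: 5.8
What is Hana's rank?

1

Sorted (descending): 7.8, 7.5, 7.5, 7.1, 5.8, 5.8, 4.7
The 2 values of 7.5 occupy positions 2–3 → each gets rank 2.
The 2 values of 5.8 occupy positions 5–6 → each gets rank 5.
Hana has value 7.8 → rank 1.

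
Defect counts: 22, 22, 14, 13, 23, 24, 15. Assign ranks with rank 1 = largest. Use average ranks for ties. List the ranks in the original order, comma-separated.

Sorted (descending): 24, 23, 22, 22, 15, 14, 13
The 2 values of 22 occupy positions 3–4 → average rank (3+4)/2 = 3.5.

3.5, 3.5, 6, 7, 2, 1, 5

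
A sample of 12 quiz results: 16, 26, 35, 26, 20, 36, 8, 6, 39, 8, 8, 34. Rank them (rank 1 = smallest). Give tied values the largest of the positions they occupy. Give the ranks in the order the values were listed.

Sorted (ascending): 6, 8, 8, 8, 16, 20, 26, 26, 34, 35, 36, 39
The 3 values of 8 occupy positions 2–4 → each gets rank 4.
The 2 values of 26 occupy positions 7–8 → each gets rank 8.

5, 8, 10, 8, 6, 11, 4, 1, 12, 4, 4, 9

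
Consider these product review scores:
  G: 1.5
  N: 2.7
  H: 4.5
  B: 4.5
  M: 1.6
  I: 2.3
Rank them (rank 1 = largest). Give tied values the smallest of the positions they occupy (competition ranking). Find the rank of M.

Sorted (descending): 4.5, 4.5, 2.7, 2.3, 1.6, 1.5
The 2 values of 4.5 occupy positions 1–2 → each gets rank 1.
M has value 1.6 → rank 5.

5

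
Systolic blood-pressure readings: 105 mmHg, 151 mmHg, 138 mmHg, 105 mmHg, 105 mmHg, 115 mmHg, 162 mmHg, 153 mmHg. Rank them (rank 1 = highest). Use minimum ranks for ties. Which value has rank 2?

153

Sorted (descending): 162, 153, 151, 138, 115, 105, 105, 105
The 3 values of 105 occupy positions 6–8 → each gets rank 6.
Rank 2 → value 153.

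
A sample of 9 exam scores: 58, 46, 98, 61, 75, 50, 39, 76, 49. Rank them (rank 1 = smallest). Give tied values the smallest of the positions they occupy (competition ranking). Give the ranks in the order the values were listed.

5, 2, 9, 6, 7, 4, 1, 8, 3

Sorted (ascending): 39, 46, 49, 50, 58, 61, 75, 76, 98
No ties — each value takes its position as its rank.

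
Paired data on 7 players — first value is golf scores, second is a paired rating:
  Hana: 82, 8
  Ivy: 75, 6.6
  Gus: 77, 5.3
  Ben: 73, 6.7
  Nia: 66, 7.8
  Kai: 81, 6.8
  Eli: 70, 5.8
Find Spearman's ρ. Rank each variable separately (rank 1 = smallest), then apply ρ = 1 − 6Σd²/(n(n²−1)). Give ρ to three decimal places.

Ranks of variable 1: 7, 4, 5, 3, 1, 6, 2
Ranks of variable 2: 7, 3, 1, 4, 6, 5, 2
d = r₁ − r₂: 0, 1, 4, -1, -5, 1, 0
d²: 0, 1, 16, 1, 25, 1, 0; Σd² = 44
ρ = 1 − 6·44/(7·48) = 1 − 264/336 = 0.214

0.214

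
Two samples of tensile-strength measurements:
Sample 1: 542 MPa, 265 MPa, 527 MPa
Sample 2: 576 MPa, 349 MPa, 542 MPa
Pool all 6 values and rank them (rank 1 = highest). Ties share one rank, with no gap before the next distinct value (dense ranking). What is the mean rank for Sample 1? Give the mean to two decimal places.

3.33

Sorted (descending): 576, 542, 542, 527, 349, 265
The 2 values of 542 share dense rank 2.
Remaining distinct values take the next consecutive integers.
Sample 1 values → pooled ranks: 542→2, 265→5, 527→3
Mean rank = (2 + 5 + 3) / 3 = 3.33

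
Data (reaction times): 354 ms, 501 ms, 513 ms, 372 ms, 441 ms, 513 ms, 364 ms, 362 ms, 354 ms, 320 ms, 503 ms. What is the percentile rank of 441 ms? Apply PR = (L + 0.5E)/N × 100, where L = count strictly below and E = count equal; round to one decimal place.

59.1

N = 11.
Strictly below 441: 6. Equal to 441: 1.
PR = (6 + 0.5·1)/11 × 100 = 59.1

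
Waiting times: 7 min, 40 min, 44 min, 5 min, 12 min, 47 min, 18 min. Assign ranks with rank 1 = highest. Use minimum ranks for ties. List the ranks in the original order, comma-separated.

6, 3, 2, 7, 5, 1, 4

Sorted (descending): 47, 44, 40, 18, 12, 7, 5
No ties — each value takes its position as its rank.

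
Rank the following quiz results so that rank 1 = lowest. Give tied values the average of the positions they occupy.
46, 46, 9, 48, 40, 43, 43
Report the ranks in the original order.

Sorted (ascending): 9, 40, 43, 43, 46, 46, 48
The 2 values of 43 occupy positions 3–4 → average rank (3+4)/2 = 3.5.
The 2 values of 46 occupy positions 5–6 → average rank (5+6)/2 = 5.5.

5.5, 5.5, 1, 7, 2, 3.5, 3.5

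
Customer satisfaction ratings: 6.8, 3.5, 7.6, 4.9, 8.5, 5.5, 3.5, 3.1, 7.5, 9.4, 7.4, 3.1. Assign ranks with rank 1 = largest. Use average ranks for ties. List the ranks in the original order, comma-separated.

Sorted (descending): 9.4, 8.5, 7.6, 7.5, 7.4, 6.8, 5.5, 4.9, 3.5, 3.5, 3.1, 3.1
The 2 values of 3.5 occupy positions 9–10 → average rank (9+10)/2 = 9.5.
The 2 values of 3.1 occupy positions 11–12 → average rank (11+12)/2 = 11.5.

6, 9.5, 3, 8, 2, 7, 9.5, 11.5, 4, 1, 5, 11.5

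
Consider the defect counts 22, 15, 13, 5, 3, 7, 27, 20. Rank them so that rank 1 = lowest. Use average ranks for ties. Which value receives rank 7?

Sorted (ascending): 3, 5, 7, 13, 15, 20, 22, 27
No ties — each value takes its position as its rank.
Rank 7 → value 22.

22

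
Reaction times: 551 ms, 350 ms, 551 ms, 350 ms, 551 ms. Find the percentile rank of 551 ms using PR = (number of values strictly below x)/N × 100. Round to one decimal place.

N = 5.
Strictly below 551: 2. Equal to 551: 3.
PR = 2/5 × 100 = 40.0

40.0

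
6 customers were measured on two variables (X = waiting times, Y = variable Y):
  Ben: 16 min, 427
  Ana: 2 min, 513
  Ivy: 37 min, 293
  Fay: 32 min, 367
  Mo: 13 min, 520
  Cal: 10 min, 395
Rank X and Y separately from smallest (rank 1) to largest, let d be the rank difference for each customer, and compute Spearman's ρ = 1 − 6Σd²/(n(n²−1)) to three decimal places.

-0.714

Ranks of variable 1: 4, 1, 6, 5, 3, 2
Ranks of variable 2: 4, 5, 1, 2, 6, 3
d = r₁ − r₂: 0, -4, 5, 3, -3, -1
d²: 0, 16, 25, 9, 9, 1; Σd² = 60
ρ = 1 − 6·60/(6·35) = 1 − 360/210 = -0.714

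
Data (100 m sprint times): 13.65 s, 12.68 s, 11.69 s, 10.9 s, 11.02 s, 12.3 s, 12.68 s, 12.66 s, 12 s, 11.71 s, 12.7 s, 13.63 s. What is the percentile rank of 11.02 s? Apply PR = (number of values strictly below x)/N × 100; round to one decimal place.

N = 12.
Strictly below 11.02: 1. Equal to 11.02: 1.
PR = 1/12 × 100 = 8.3

8.3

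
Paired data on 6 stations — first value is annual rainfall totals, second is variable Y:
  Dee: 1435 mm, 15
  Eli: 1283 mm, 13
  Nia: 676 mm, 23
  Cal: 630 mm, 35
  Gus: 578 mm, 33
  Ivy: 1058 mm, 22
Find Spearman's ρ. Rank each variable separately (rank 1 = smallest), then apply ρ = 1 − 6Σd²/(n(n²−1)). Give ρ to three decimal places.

-0.886

Ranks of variable 1: 6, 5, 3, 2, 1, 4
Ranks of variable 2: 2, 1, 4, 6, 5, 3
d = r₁ − r₂: 4, 4, -1, -4, -4, 1
d²: 16, 16, 1, 16, 16, 1; Σd² = 66
ρ = 1 − 6·66/(6·35) = 1 − 396/210 = -0.886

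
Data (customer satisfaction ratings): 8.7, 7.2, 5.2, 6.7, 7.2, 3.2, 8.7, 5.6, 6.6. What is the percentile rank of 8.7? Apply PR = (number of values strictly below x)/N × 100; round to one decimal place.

77.8

N = 9.
Strictly below 8.7: 7. Equal to 8.7: 2.
PR = 7/9 × 100 = 77.8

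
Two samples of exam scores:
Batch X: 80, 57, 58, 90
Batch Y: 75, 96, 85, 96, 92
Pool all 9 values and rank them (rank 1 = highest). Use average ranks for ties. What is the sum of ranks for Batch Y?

18

Sorted (descending): 96, 96, 92, 90, 85, 80, 75, 58, 57
The 2 values of 96 occupy positions 1–2 → average rank (1+2)/2 = 1.5.
Batch Y values → pooled ranks: 75→7, 96→1.5, 85→5, 96→1.5, 92→3
Rank sum = 7 + 1.5 + 5 + 1.5 + 3 = 18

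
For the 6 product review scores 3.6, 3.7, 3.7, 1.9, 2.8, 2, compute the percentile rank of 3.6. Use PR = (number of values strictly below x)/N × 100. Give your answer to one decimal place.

50.0

N = 6.
Strictly below 3.6: 3. Equal to 3.6: 1.
PR = 3/6 × 100 = 50.0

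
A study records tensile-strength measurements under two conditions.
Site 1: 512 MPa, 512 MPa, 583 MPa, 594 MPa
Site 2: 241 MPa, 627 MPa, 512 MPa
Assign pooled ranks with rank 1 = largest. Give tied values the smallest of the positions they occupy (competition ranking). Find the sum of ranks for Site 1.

Sorted (descending): 627, 594, 583, 512, 512, 512, 241
The 3 values of 512 occupy positions 4–6 → each gets rank 4.
Site 1 values → pooled ranks: 512→4, 512→4, 583→3, 594→2
Rank sum = 4 + 4 + 3 + 2 = 13

13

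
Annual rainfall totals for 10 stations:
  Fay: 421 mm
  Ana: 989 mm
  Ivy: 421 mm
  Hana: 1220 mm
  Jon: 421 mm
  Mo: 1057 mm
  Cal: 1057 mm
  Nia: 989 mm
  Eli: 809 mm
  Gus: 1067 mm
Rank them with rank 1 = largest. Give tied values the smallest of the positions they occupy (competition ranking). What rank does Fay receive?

Sorted (descending): 1220, 1067, 1057, 1057, 989, 989, 809, 421, 421, 421
The 2 values of 1057 occupy positions 3–4 → each gets rank 3.
The 2 values of 989 occupy positions 5–6 → each gets rank 5.
The 3 values of 421 occupy positions 8–10 → each gets rank 8.
Fay has value 421 mm → rank 8.

8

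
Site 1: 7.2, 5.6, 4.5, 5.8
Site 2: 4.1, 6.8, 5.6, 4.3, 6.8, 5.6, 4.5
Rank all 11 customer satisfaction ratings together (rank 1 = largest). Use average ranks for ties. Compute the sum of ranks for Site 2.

Sorted (descending): 7.2, 6.8, 6.8, 5.8, 5.6, 5.6, 5.6, 4.5, 4.5, 4.3, 4.1
The 2 values of 6.8 occupy positions 2–3 → average rank (2+3)/2 = 2.5.
The 3 values of 5.6 occupy positions 5–7 → average rank 6.
The 2 values of 4.5 occupy positions 8–9 → average rank (8+9)/2 = 8.5.
Site 2 values → pooled ranks: 4.1→11, 6.8→2.5, 5.6→6, 4.3→10, 6.8→2.5, 5.6→6, 4.5→8.5
Rank sum = 11 + 2.5 + 6 + 10 + 2.5 + 6 + 8.5 = 46.5

46.5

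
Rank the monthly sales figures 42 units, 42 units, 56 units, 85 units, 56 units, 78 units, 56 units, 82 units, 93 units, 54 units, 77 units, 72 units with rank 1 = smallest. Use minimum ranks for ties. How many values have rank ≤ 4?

6

Sorted (ascending): 42, 42, 54, 56, 56, 56, 72, 77, 78, 82, 85, 93
The 2 values of 42 occupy positions 1–2 → each gets rank 1.
The 3 values of 56 occupy positions 4–6 → each gets rank 4.
Ranks ≤ 4: {1, 1, 3, 4, 4, 4} → 6 values.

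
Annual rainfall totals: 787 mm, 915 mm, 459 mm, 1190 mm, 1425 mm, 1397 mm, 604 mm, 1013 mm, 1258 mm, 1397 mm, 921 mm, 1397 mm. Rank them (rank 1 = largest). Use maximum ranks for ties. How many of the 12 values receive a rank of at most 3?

Sorted (descending): 1425, 1397, 1397, 1397, 1258, 1190, 1013, 921, 915, 787, 604, 459
The 3 values of 1397 occupy positions 2–4 → each gets rank 4.
Ranks ≤ 3: {1} → 1 value.

1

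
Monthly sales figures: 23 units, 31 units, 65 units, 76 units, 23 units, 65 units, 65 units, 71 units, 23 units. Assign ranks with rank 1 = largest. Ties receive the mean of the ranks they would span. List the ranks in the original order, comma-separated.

8, 6, 4, 1, 8, 4, 4, 2, 8

Sorted (descending): 76, 71, 65, 65, 65, 31, 23, 23, 23
The 3 values of 65 occupy positions 3–5 → average rank 4.
The 3 values of 23 occupy positions 7–9 → average rank 8.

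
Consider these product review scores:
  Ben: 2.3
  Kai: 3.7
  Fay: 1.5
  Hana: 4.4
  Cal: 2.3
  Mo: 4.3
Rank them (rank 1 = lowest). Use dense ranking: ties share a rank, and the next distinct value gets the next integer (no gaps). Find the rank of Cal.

2

Sorted (ascending): 1.5, 2.3, 2.3, 3.7, 4.3, 4.4
The 2 values of 2.3 share dense rank 2.
Remaining distinct values take the next consecutive integers.
Cal has value 2.3 → rank 2.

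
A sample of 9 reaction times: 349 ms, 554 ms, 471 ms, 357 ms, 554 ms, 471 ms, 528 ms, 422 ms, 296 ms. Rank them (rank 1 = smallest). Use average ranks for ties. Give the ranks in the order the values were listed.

Sorted (ascending): 296, 349, 357, 422, 471, 471, 528, 554, 554
The 2 values of 471 occupy positions 5–6 → average rank (5+6)/2 = 5.5.
The 2 values of 554 occupy positions 8–9 → average rank (8+9)/2 = 8.5.

2, 8.5, 5.5, 3, 8.5, 5.5, 7, 4, 1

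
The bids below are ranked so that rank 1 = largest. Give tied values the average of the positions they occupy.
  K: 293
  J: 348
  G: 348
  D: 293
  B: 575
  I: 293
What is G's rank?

Sorted (descending): 575, 348, 348, 293, 293, 293
The 2 values of 348 occupy positions 2–3 → average rank (2+3)/2 = 2.5.
The 3 values of 293 occupy positions 4–6 → average rank 5.
G has value 348 → rank 2.5.

2.5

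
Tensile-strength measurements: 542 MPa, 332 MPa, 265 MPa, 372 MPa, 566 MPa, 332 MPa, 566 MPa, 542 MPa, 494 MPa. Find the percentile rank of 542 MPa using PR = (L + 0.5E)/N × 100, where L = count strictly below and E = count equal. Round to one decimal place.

N = 9.
Strictly below 542: 5. Equal to 542: 2.
PR = (5 + 0.5·2)/9 × 100 = 66.7

66.7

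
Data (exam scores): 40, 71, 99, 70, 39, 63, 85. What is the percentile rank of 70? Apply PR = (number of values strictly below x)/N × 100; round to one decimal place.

42.9

N = 7.
Strictly below 70: 3. Equal to 70: 1.
PR = 3/7 × 100 = 42.9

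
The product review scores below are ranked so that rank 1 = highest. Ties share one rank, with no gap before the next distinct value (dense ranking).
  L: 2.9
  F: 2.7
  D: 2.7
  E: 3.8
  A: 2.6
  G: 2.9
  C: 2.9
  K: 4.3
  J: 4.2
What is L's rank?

4

Sorted (descending): 4.3, 4.2, 3.8, 2.9, 2.9, 2.9, 2.7, 2.7, 2.6
The 3 values of 2.9 share dense rank 4.
The 2 values of 2.7 share dense rank 5.
Remaining distinct values take the next consecutive integers.
L has value 2.9 → rank 4.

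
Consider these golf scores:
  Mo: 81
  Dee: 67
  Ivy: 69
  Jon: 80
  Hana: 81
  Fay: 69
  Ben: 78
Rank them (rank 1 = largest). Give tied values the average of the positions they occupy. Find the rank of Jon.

3

Sorted (descending): 81, 81, 80, 78, 69, 69, 67
The 2 values of 81 occupy positions 1–2 → average rank (1+2)/2 = 1.5.
The 2 values of 69 occupy positions 5–6 → average rank (5+6)/2 = 5.5.
Jon has value 80 → rank 3.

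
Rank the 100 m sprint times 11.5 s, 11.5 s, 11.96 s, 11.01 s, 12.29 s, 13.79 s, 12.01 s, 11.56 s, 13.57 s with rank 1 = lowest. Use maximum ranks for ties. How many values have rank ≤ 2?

1

Sorted (ascending): 11.01, 11.5, 11.5, 11.56, 11.96, 12.01, 12.29, 13.57, 13.79
The 2 values of 11.5 occupy positions 2–3 → each gets rank 3.
Ranks ≤ 2: {1} → 1 value.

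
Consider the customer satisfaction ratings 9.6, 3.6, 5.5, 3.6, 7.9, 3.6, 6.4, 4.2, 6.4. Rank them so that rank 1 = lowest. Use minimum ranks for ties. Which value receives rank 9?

Sorted (ascending): 3.6, 3.6, 3.6, 4.2, 5.5, 6.4, 6.4, 7.9, 9.6
The 3 values of 3.6 occupy positions 1–3 → each gets rank 1.
The 2 values of 6.4 occupy positions 6–7 → each gets rank 6.
Rank 9 → value 9.6.

9.6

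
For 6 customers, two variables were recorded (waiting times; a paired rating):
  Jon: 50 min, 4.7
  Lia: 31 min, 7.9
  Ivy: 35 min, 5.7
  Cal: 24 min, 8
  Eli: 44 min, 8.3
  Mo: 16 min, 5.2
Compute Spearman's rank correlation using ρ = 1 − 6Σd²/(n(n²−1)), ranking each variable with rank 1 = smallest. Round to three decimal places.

-0.086

Ranks of variable 1: 6, 3, 4, 2, 5, 1
Ranks of variable 2: 1, 4, 3, 5, 6, 2
d = r₁ − r₂: 5, -1, 1, -3, -1, -1
d²: 25, 1, 1, 9, 1, 1; Σd² = 38
ρ = 1 − 6·38/(6·35) = 1 − 228/210 = -0.086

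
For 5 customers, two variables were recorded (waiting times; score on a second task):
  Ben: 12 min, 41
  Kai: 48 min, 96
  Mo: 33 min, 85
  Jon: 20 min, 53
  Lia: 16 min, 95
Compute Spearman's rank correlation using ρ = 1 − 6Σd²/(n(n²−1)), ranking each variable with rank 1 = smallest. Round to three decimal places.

Ranks of variable 1: 1, 5, 4, 3, 2
Ranks of variable 2: 1, 5, 3, 2, 4
d = r₁ − r₂: 0, 0, 1, 1, -2
d²: 0, 0, 1, 1, 4; Σd² = 6
ρ = 1 − 6·6/(5·24) = 1 − 36/120 = 0.700

0.700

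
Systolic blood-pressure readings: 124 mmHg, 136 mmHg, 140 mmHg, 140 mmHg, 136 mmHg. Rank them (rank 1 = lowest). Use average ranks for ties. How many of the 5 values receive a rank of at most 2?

1

Sorted (ascending): 124, 136, 136, 140, 140
The 2 values of 136 occupy positions 2–3 → average rank (2+3)/2 = 2.5.
The 2 values of 140 occupy positions 4–5 → average rank (4+5)/2 = 4.5.
Ranks ≤ 2: {1} → 1 value.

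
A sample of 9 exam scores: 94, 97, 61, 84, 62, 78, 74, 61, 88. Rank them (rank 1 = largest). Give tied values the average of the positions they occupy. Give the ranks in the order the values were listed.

Sorted (descending): 97, 94, 88, 84, 78, 74, 62, 61, 61
The 2 values of 61 occupy positions 8–9 → average rank (8+9)/2 = 8.5.

2, 1, 8.5, 4, 7, 5, 6, 8.5, 3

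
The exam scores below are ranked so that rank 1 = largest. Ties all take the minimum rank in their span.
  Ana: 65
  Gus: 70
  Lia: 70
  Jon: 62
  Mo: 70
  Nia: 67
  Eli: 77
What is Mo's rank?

Sorted (descending): 77, 70, 70, 70, 67, 65, 62
The 3 values of 70 occupy positions 2–4 → each gets rank 2.
Mo has value 70 → rank 2.

2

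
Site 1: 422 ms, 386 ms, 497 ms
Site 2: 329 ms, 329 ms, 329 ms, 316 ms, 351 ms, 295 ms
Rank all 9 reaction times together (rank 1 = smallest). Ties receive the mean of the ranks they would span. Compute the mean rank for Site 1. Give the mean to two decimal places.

Sorted (ascending): 295, 316, 329, 329, 329, 351, 386, 422, 497
The 3 values of 329 occupy positions 3–5 → average rank 4.
Site 1 values → pooled ranks: 422→8, 386→7, 497→9
Mean rank = (8 + 7 + 9) / 3 = 8.00

8.00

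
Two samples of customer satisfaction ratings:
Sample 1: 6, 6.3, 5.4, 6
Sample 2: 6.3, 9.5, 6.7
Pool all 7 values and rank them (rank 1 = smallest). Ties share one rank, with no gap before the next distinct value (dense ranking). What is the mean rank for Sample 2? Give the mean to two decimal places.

Sorted (ascending): 5.4, 6, 6, 6.3, 6.3, 6.7, 9.5
The 2 values of 6 share dense rank 2.
The 2 values of 6.3 share dense rank 3.
Remaining distinct values take the next consecutive integers.
Sample 2 values → pooled ranks: 6.3→3, 9.5→5, 6.7→4
Mean rank = (3 + 5 + 4) / 3 = 4.00

4.00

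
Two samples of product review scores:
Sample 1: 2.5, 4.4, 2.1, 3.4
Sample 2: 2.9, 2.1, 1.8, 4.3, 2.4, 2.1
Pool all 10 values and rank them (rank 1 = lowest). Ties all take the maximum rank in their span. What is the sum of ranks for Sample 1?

Sorted (ascending): 1.8, 2.1, 2.1, 2.1, 2.4, 2.5, 2.9, 3.4, 4.3, 4.4
The 3 values of 2.1 occupy positions 2–4 → each gets rank 4.
Sample 1 values → pooled ranks: 2.5→6, 4.4→10, 2.1→4, 3.4→8
Rank sum = 6 + 10 + 4 + 8 = 28

28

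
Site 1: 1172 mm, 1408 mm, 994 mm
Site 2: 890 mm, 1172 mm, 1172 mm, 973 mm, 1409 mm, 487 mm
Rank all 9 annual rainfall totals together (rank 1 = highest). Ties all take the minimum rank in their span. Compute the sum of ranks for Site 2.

31

Sorted (descending): 1409, 1408, 1172, 1172, 1172, 994, 973, 890, 487
The 3 values of 1172 occupy positions 3–5 → each gets rank 3.
Site 2 values → pooled ranks: 890→8, 1172→3, 1172→3, 973→7, 1409→1, 487→9
Rank sum = 8 + 3 + 3 + 7 + 1 + 9 = 31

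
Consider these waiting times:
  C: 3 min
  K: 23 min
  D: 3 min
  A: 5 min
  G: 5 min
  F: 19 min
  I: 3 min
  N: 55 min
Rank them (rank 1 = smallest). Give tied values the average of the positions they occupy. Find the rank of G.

Sorted (ascending): 3, 3, 3, 5, 5, 19, 23, 55
The 3 values of 3 occupy positions 1–3 → average rank 2.
The 2 values of 5 occupy positions 4–5 → average rank (4+5)/2 = 4.5.
G has value 5 min → rank 4.5.

4.5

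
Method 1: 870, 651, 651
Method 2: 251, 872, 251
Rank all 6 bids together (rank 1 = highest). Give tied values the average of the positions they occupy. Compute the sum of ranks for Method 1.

Sorted (descending): 872, 870, 651, 651, 251, 251
The 2 values of 651 occupy positions 3–4 → average rank (3+4)/2 = 3.5.
The 2 values of 251 occupy positions 5–6 → average rank (5+6)/2 = 5.5.
Method 1 values → pooled ranks: 870→2, 651→3.5, 651→3.5
Rank sum = 2 + 3.5 + 3.5 = 9

9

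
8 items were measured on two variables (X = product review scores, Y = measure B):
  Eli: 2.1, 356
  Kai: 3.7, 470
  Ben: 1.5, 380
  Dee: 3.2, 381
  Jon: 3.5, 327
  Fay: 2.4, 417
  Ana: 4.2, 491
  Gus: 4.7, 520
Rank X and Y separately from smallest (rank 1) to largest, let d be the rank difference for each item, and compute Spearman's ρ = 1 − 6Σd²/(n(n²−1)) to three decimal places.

Ranks of variable 1: 2, 6, 1, 4, 5, 3, 7, 8
Ranks of variable 2: 2, 6, 3, 4, 1, 5, 7, 8
d = r₁ − r₂: 0, 0, -2, 0, 4, -2, 0, 0
d²: 0, 0, 4, 0, 16, 4, 0, 0; Σd² = 24
ρ = 1 − 6·24/(8·63) = 1 − 144/504 = 0.714

0.714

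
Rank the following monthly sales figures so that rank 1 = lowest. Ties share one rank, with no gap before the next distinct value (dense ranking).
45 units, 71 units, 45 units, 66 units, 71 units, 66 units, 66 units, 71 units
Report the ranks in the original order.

Sorted (ascending): 45, 45, 66, 66, 66, 71, 71, 71
The 2 values of 45 share dense rank 1.
The 3 values of 66 share dense rank 2.
The 3 values of 71 share dense rank 3.

1, 3, 1, 2, 3, 2, 2, 3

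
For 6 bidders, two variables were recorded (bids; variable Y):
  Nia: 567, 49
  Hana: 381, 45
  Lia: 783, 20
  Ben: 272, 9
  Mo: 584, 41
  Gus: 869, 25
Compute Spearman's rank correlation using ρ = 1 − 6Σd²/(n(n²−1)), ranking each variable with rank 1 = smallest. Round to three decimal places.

-0.029

Ranks of variable 1: 3, 2, 5, 1, 4, 6
Ranks of variable 2: 6, 5, 2, 1, 4, 3
d = r₁ − r₂: -3, -3, 3, 0, 0, 3
d²: 9, 9, 9, 0, 0, 9; Σd² = 36
ρ = 1 − 6·36/(6·35) = 1 − 216/210 = -0.029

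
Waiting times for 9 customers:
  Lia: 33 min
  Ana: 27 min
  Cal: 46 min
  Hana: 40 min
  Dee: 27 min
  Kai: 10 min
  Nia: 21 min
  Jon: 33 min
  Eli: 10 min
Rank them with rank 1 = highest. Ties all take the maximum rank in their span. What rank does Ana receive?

6

Sorted (descending): 46, 40, 33, 33, 27, 27, 21, 10, 10
The 2 values of 33 occupy positions 3–4 → each gets rank 4.
The 2 values of 27 occupy positions 5–6 → each gets rank 6.
The 2 values of 10 occupy positions 8–9 → each gets rank 9.
Ana has value 27 min → rank 6.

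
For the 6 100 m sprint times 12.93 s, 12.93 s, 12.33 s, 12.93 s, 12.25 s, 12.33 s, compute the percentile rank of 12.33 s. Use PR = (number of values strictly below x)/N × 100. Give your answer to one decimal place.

16.7

N = 6.
Strictly below 12.33: 1. Equal to 12.33: 2.
PR = 1/6 × 100 = 16.7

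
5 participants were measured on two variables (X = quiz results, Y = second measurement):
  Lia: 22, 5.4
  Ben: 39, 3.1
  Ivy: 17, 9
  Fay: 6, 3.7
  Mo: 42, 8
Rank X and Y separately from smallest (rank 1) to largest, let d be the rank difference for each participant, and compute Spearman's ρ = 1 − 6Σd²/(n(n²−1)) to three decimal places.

0.000

Ranks of variable 1: 3, 4, 2, 1, 5
Ranks of variable 2: 3, 1, 5, 2, 4
d = r₁ − r₂: 0, 3, -3, -1, 1
d²: 0, 9, 9, 1, 1; Σd² = 20
ρ = 1 − 6·20/(5·24) = 1 − 120/120 = 0.000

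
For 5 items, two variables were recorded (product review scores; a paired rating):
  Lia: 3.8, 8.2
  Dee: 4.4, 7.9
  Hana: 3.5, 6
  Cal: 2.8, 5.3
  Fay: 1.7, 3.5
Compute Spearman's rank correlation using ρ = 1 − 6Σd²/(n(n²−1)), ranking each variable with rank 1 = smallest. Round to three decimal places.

0.900

Ranks of variable 1: 4, 5, 3, 2, 1
Ranks of variable 2: 5, 4, 3, 2, 1
d = r₁ − r₂: -1, 1, 0, 0, 0
d²: 1, 1, 0, 0, 0; Σd² = 2
ρ = 1 − 6·2/(5·24) = 1 − 12/120 = 0.900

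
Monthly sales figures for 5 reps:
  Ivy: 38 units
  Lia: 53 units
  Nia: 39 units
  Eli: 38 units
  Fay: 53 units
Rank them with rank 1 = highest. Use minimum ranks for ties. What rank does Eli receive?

Sorted (descending): 53, 53, 39, 38, 38
The 2 values of 53 occupy positions 1–2 → each gets rank 1.
The 2 values of 38 occupy positions 4–5 → each gets rank 4.
Eli has value 38 units → rank 4.

4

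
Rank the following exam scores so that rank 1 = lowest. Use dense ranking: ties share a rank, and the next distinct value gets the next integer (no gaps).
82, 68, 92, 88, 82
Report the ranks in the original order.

2, 1, 4, 3, 2

Sorted (ascending): 68, 82, 82, 88, 92
The 2 values of 82 share dense rank 2.
Remaining distinct values take the next consecutive integers.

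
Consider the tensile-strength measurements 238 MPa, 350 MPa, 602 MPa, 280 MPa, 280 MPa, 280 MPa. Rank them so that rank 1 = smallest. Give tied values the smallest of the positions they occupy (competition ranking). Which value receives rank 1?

Sorted (ascending): 238, 280, 280, 280, 350, 602
The 3 values of 280 occupy positions 2–4 → each gets rank 2.
Rank 1 → value 238.

238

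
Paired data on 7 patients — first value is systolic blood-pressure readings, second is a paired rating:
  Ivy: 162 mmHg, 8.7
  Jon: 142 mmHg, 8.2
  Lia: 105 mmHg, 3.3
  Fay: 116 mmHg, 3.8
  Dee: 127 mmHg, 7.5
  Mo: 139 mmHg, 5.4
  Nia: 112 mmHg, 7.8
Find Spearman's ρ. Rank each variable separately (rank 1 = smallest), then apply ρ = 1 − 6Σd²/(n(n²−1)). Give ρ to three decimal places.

Ranks of variable 1: 7, 6, 1, 3, 4, 5, 2
Ranks of variable 2: 7, 6, 1, 2, 4, 3, 5
d = r₁ − r₂: 0, 0, 0, 1, 0, 2, -3
d²: 0, 0, 0, 1, 0, 4, 9; Σd² = 14
ρ = 1 − 6·14/(7·48) = 1 − 84/336 = 0.750

0.750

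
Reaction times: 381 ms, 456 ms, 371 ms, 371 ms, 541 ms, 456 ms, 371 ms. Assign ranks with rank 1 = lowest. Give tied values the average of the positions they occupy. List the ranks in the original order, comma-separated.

4, 5.5, 2, 2, 7, 5.5, 2

Sorted (ascending): 371, 371, 371, 381, 456, 456, 541
The 3 values of 371 occupy positions 1–3 → average rank 2.
The 2 values of 456 occupy positions 5–6 → average rank (5+6)/2 = 5.5.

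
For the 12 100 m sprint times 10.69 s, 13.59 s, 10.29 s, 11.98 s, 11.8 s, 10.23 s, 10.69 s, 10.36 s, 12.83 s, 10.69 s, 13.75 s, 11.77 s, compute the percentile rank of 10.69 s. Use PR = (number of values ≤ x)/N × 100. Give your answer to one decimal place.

N = 12.
Strictly below 10.69: 3. Equal to 10.69: 3.
PR = 6/12 × 100 = 50.0

50.0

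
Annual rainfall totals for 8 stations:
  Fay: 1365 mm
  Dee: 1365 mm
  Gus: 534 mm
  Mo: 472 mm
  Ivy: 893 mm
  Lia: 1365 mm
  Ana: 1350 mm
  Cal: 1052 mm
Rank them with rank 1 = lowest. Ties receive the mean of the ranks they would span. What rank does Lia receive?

Sorted (ascending): 472, 534, 893, 1052, 1350, 1365, 1365, 1365
The 3 values of 1365 occupy positions 6–8 → average rank 7.
Lia has value 1365 mm → rank 7.

7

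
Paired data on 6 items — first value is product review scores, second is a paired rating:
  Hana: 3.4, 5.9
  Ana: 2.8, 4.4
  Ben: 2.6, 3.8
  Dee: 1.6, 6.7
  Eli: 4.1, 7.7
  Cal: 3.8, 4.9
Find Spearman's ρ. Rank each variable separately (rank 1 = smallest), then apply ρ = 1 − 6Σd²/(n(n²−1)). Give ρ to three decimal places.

0.371

Ranks of variable 1: 4, 3, 2, 1, 6, 5
Ranks of variable 2: 4, 2, 1, 5, 6, 3
d = r₁ − r₂: 0, 1, 1, -4, 0, 2
d²: 0, 1, 1, 16, 0, 4; Σd² = 22
ρ = 1 − 6·22/(6·35) = 1 − 132/210 = 0.371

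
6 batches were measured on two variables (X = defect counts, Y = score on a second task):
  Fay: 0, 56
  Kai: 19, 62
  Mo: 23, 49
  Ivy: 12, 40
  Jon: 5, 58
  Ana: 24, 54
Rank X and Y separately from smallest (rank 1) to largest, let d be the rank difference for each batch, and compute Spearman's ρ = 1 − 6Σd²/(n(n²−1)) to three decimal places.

Ranks of variable 1: 1, 4, 5, 3, 2, 6
Ranks of variable 2: 4, 6, 2, 1, 5, 3
d = r₁ − r₂: -3, -2, 3, 2, -3, 3
d²: 9, 4, 9, 4, 9, 9; Σd² = 44
ρ = 1 − 6·44/(6·35) = 1 − 264/210 = -0.257

-0.257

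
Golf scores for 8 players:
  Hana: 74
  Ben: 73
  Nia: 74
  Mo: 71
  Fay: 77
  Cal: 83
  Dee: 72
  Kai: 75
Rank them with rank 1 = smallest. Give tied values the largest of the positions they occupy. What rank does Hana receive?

5

Sorted (ascending): 71, 72, 73, 74, 74, 75, 77, 83
The 2 values of 74 occupy positions 4–5 → each gets rank 5.
Hana has value 74 → rank 5.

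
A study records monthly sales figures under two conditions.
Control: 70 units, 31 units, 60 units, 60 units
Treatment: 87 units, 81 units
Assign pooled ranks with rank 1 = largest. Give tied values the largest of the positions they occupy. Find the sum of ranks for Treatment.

Sorted (descending): 87, 81, 70, 60, 60, 31
The 2 values of 60 occupy positions 4–5 → each gets rank 5.
Treatment values → pooled ranks: 87→1, 81→2
Rank sum = 1 + 2 = 3

3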